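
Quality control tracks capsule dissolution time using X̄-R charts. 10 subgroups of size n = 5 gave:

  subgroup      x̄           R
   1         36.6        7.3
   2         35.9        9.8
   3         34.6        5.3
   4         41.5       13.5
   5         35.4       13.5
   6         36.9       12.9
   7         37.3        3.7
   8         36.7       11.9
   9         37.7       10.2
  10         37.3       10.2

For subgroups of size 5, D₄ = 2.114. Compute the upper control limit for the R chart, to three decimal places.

20.781

R̄ = (7.3 + 9.8 + 5.3 + 13.5 + 13.5 + 12.9 + 3.7 + 11.9 + 10.2 + 10.2) / 10 = 98.3000 / 10 = 9.8300
UCL_R = D₄·R̄ = 2.114 × 9.8300 = 20.7806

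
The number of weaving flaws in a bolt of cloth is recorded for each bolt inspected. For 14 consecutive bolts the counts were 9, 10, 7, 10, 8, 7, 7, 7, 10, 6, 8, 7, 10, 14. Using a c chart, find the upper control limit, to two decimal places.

c̄ = (9 + 10 + 7 + 10 + 8 + 7 + 7 + 7 + 10 + 6 + 8 + 7 + 10 + 14) / 14 = 120 / 14 = 8.5714
UCL = c̄ + 3√c̄ = 8.5714 + 3 × √8.5714 = 8.5714 + 3 × 2.9277 = 17.3545

17.35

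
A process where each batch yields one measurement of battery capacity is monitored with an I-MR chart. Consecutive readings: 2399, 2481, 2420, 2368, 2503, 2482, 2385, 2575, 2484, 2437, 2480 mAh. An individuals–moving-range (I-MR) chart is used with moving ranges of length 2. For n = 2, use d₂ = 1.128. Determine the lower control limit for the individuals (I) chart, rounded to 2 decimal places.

2238.00

X̄ = (2399 + 2481 + 2420 + 2368 + 2503 + 2482 + 2385 + 2575 + 2484 + 2437 + 2480) / 11 = 2455.8182
Moving ranges: 82, 61, 52, 135, 21, 97, 190, 91, 47, 43; M̄R̄ = 819.0000 / 10 = 81.9000
LCL = X̄ − 3·M̄R̄/d₂ = 2455.8182 − 3 × 81.9000 / 1.128 = 2237.9990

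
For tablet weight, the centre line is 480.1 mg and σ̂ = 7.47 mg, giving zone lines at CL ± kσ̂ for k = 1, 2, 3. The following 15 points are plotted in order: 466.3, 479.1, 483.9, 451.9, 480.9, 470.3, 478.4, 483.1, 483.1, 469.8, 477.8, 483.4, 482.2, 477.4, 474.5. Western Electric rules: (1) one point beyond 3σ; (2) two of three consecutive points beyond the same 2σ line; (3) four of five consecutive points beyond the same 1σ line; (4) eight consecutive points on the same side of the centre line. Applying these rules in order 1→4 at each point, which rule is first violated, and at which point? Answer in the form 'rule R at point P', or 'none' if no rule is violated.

rule 1 at point 4

Zone of each point (C = within 1σ̂, B = 1σ̂–2σ̂, A = 2σ̂–3σ̂, * = beyond 3σ̂; sign = side of CL): 1:-B, 2:-C, 3:+C, 4:-*, 5:+C, 6:-B, 7:-C, 8:+C, 9:+C, 10:-B, 11:-C, 12:+C, 13:+C, 14:-C, 15:-C
Rule 1 (one point beyond the 3σ limits) is satisfied at point 4.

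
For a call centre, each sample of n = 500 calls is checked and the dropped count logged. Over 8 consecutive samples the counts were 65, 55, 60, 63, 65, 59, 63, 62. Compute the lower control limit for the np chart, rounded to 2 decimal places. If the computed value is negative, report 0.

39.47

p̄ = Σdᵢ / (k·n) = 492 / (8 × 500) = 0.12300
LCL = np̄ − 3·√(np̄(1−p̄)) = 61.5000 − 3 × 7.3441 = 39.4678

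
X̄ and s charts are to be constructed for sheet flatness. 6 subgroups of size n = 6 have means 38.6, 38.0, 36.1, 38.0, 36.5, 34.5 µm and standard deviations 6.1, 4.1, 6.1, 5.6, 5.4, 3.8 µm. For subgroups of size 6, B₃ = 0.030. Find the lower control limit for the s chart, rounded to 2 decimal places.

s̄ = (6.1 + 4.1 + 6.1 + 5.6 + 5.4 + 3.8) / 6 = 5.1833
LCL_s = B₃·s̄ = 0.030 × 5.1833 = 0.1555

0.16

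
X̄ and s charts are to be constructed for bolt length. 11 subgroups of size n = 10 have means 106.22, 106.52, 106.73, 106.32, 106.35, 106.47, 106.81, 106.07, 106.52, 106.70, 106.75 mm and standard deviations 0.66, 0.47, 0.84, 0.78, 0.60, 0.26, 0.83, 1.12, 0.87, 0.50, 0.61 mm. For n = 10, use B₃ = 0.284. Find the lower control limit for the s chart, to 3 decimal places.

s̄ = (0.66 + 0.47 + 0.84 + 0.78 + 0.60 + 0.26 + 0.83 + 1.12 + 0.87 + 0.50 + 0.61) / 11 = 0.6855
LCL_s = B₃·s̄ = 0.284 × 0.6855 = 0.1947

0.195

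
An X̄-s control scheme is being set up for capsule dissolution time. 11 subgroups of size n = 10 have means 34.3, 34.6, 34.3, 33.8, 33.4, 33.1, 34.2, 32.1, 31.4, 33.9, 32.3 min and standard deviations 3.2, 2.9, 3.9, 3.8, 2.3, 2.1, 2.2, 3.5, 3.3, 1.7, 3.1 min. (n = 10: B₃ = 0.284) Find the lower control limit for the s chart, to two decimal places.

0.83

s̄ = (3.2 + 2.9 + 3.9 + 3.8 + 2.3 + 2.1 + 2.2 + 3.5 + 3.3 + 1.7 + 3.1) / 11 = 2.9091
LCL_s = B₃·s̄ = 0.284 × 2.9091 = 0.8262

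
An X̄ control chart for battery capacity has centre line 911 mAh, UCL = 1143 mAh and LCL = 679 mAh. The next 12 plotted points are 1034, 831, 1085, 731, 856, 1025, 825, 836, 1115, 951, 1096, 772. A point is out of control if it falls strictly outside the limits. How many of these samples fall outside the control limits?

All 12 points lie within [679, 1143].

0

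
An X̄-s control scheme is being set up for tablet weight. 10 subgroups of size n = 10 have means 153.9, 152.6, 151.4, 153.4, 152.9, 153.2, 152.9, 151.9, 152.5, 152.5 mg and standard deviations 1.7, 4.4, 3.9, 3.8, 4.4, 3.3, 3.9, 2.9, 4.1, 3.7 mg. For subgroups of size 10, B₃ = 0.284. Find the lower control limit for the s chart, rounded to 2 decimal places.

s̄ = (1.7 + 4.4 + 3.9 + 3.8 + 4.4 + 3.3 + 3.9 + 2.9 + 4.1 + 3.7) / 10 = 3.6100
LCL_s = B₃·s̄ = 0.284 × 3.6100 = 1.0252

1.03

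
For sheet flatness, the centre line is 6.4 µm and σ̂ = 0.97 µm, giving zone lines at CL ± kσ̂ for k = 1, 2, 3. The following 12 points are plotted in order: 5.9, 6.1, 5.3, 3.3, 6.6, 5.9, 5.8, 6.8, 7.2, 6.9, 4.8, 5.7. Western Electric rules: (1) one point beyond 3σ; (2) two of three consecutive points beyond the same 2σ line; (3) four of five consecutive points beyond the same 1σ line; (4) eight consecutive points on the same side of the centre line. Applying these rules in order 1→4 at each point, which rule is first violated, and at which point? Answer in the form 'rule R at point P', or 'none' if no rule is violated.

rule 1 at point 4

Zone of each point (C = within 1σ̂, B = 1σ̂–2σ̂, A = 2σ̂–3σ̂, * = beyond 3σ̂; sign = side of CL): 1:-C, 2:-C, 3:-B, 4:-*, 5:+C, 6:-C, 7:-C, 8:+C, 9:+C, 10:+C, 11:-B, 12:-C
Rule 1 (one point beyond the 3σ limits) is satisfied at point 4.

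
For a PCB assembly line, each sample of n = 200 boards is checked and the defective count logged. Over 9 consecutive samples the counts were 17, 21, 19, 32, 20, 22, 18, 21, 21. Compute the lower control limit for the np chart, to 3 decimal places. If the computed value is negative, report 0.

p̄ = Σdᵢ / (k·n) = 191 / (9 × 200) = 0.10611
LCL = np̄ − 3·√(np̄(1−p̄)) = 21.2222 − 3 × 4.3555 = 8.1557

8.156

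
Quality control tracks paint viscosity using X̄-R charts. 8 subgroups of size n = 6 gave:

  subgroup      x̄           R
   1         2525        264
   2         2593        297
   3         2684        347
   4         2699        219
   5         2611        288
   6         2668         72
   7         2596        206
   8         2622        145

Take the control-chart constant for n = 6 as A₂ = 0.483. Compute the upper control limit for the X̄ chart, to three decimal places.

X̄̄ = (2525 + 2593 + 2684 + 2699 + 2611 + 2668 + 2596 + 2622) / 8 = 20998.0000 / 8 = 2624.7500
R̄ = (264 + 297 + 347 + 219 + 288 + 72 + 206 + 145) / 8 = 1838.0000 / 8 = 229.7500
UCL = X̄̄ + A₂·R̄ = 2624.7500 + 0.483 × 229.7500 = 2735.7193

2735.719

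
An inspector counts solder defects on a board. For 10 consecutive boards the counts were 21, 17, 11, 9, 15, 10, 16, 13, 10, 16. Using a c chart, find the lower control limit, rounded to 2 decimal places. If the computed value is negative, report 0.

c̄ = (21 + 17 + 11 + 9 + 15 + 10 + 16 + 13 + 10 + 16) / 10 = 138 / 10 = 13.8000
LCL = c̄ − 3√c̄ = 13.8000 − 3 × 3.7148 = 2.6555

2.66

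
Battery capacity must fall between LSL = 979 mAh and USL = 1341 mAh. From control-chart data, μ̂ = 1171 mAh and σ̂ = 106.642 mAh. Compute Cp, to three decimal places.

0.566

Cp = (USL − LSL) / (6σ̂) = (1341 − 979) / (6 × 106.642) = 362.0000 / 639.8520 = 0.5658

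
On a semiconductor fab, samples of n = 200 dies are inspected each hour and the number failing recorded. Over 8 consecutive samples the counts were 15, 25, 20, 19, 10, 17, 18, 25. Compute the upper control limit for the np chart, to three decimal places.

p̄ = Σdᵢ / (k·n) = 149 / (8 × 200) = 0.09312
UCL = np̄ + 3·√(np̄(1−p̄)) = 18.6250 + 3 × √(18.6250×0.90687) = 18.6250 + 3 × 4.1098 = 30.9544

30.954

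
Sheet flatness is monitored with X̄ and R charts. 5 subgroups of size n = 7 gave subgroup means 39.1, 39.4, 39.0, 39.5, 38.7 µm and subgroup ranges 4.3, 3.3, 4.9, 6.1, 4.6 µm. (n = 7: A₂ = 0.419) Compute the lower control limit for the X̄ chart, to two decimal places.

37.20

X̄̄ = (39.1 + 39.4 + 39.0 + 39.5 + 38.7) / 5 = 195.7000 / 5 = 39.1400
R̄ = (4.3 + 3.3 + 4.9 + 6.1 + 4.6) / 5 = 23.2000 / 5 = 4.6400
LCL = X̄̄ − A₂·R̄ = 39.1400 − 0.419 × 4.6400 = 37.1958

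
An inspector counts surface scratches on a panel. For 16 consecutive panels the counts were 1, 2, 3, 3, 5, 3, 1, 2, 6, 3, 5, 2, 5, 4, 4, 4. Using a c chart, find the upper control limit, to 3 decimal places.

c̄ = (1 + 2 + 3 + 3 + 5 + 3 + 1 + 2 + 6 + 3 + 5 + 2 + 5 + 4 + 4 + 4) / 16 = 53 / 16 = 3.3125
UCL = c̄ + 3√c̄ = 3.3125 + 3 × √3.3125 = 3.3125 + 3 × 1.8200 = 8.7726

8.773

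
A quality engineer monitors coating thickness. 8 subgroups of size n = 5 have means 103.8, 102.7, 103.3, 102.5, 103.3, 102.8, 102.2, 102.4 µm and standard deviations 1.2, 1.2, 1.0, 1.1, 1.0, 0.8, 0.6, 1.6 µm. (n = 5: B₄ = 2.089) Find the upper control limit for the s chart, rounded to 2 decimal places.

2.22

s̄ = (1.2 + 1.2 + 1.0 + 1.1 + 1.0 + 0.8 + 0.6 + 1.6) / 8 = 1.0625
UCL_s = B₄·s̄ = 2.089 × 1.0625 = 2.2196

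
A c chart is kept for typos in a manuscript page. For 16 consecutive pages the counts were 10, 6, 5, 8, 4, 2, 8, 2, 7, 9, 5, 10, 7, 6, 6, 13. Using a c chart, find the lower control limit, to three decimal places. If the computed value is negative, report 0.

c̄ = (10 + 6 + 5 + 8 + 4 + 2 + 8 + 2 + 7 + 9 + 5 + 10 + 7 + 6 + 6 + 13) / 16 = 108 / 16 = 6.7500
LCL = c̄ − 3√c̄ = 6.7500 − 3 × 2.5981 = -1.0442 → 0 (cannot be negative)

0.000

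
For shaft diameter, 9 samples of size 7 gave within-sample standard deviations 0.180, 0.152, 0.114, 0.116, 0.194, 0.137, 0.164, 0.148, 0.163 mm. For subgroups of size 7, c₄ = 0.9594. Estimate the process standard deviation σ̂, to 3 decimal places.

s̄ = (0.180 + 0.152 + 0.114 + 0.116 + 0.194 + 0.137 + 0.164 + 0.148 + 0.163) / 9 = 0.1520
σ̂ = s̄ / c₄ = 0.1520 / 0.9594 = 0.1584

0.158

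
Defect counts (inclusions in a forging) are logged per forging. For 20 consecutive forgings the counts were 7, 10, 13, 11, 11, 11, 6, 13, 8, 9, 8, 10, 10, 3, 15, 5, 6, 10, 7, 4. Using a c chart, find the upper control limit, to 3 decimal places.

17.775

c̄ = (7 + 10 + 13 + 11 + 11 + 11 + 6 + 13 + 8 + 9 + 8 + 10 + 10 + 3 + 15 + 5 + 6 + 10 + 7 + 4) / 20 = 177 / 20 = 8.8500
UCL = c̄ + 3√c̄ = 8.8500 + 3 × √8.8500 = 8.8500 + 3 × 2.9749 = 17.7747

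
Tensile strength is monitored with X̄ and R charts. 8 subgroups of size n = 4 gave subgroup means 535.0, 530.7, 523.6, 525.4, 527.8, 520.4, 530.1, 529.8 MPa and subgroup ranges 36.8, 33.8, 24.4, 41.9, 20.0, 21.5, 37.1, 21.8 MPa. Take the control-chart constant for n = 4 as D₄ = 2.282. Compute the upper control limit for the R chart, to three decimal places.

R̄ = (36.8 + 33.8 + 24.4 + 41.9 + 20.0 + 21.5 + 37.1 + 21.8) / 8 = 237.3000 / 8 = 29.6625
UCL_R = D₄·R̄ = 2.282 × 29.6625 = 67.6898

67.690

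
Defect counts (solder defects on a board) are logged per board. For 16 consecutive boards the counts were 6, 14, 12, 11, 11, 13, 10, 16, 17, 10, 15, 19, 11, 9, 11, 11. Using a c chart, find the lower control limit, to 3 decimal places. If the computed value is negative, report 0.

c̄ = (6 + 14 + 12 + 11 + 11 + 13 + 10 + 16 + 17 + 10 + 15 + 19 + 11 + 9 + 11 + 11) / 16 = 196 / 16 = 12.2500
LCL = c̄ − 3√c̄ = 12.2500 − 3 × 3.5000 = 1.7500

1.750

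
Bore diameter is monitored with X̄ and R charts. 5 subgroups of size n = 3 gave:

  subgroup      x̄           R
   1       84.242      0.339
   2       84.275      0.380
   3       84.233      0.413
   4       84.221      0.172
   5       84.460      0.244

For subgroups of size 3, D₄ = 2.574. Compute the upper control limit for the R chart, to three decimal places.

0.797

R̄ = (0.339 + 0.380 + 0.413 + 0.172 + 0.244) / 5 = 1.5480 / 5 = 0.3096
UCL_R = D₄·R̄ = 2.574 × 0.3096 = 0.7969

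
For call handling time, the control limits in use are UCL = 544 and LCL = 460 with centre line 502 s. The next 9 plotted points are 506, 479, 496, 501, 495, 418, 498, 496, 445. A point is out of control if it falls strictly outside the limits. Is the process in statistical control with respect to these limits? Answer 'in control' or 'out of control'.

Compare each point to [460, 544]: sample 6 = 418 < LCL; sample 9 = 445 < LCL.

out of control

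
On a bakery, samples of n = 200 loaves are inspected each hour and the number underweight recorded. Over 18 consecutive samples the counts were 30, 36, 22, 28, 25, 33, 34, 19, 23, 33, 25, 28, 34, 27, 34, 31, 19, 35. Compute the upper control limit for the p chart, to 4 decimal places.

p̄ = Σdᵢ / (k·n) = 516 / (18 × 200) = 0.14333
UCL = p̄ + 3·√(p̄(1−p̄)/n) = 0.14333 + 3 × √(0.14333×0.85667/200) = 0.14333 + 3 × 0.02478 = 0.21767

0.2177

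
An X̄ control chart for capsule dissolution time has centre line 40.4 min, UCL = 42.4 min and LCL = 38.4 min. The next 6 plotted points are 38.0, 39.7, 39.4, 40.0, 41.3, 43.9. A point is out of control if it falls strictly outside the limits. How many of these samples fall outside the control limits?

2

Compare each point to [38.4, 42.4]: sample 1 = 38.0 < LCL; sample 6 = 43.9 > UCL.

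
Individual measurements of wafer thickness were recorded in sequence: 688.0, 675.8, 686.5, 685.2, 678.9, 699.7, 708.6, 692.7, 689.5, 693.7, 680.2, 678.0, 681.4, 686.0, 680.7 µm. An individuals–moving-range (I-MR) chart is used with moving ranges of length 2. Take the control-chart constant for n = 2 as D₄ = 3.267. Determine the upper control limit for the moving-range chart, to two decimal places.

Moving ranges: 12.2, 10.7, 1.3, 6.3, 20.8, 8.9, 15.9, 3.2, 4.2, 13.5, 2.2, 3.4, 4.6, 5.3; M̄R̄ = 112.5000 / 14 = 8.0357
UCL_MR = D₄·M̄R̄ = 3.267 × 8.0357 = 26.2527

26.25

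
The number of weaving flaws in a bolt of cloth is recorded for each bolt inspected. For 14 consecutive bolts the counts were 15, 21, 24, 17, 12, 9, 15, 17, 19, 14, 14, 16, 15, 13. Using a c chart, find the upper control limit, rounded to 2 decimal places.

27.71

c̄ = (15 + 21 + 24 + 17 + 12 + 9 + 15 + 17 + 19 + 14 + 14 + 16 + 15 + 13) / 14 = 221 / 14 = 15.7857
UCL = c̄ + 3√c̄ = 15.7857 + 3 × √15.7857 = 15.7857 + 3 × 3.9731 = 27.7051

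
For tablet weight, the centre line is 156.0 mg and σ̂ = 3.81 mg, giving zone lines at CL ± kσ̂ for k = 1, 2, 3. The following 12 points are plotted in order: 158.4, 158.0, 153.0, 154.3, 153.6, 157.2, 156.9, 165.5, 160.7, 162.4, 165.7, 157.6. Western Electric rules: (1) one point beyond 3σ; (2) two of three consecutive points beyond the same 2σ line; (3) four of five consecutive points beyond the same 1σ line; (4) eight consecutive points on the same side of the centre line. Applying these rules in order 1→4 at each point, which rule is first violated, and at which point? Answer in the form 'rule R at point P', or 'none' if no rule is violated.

Zone of each point (C = within 1σ̂, B = 1σ̂–2σ̂, A = 2σ̂–3σ̂, * = beyond 3σ̂; sign = side of CL): 1:+C, 2:+C, 3:-C, 4:-C, 5:-C, 6:+C, 7:+C, 8:+A, 9:+B, 10:+B, 11:+A, 12:+C
Rule 3 (four of five consecutive points beyond the same 1σ limit) is satisfied at point 11.

rule 3 at point 11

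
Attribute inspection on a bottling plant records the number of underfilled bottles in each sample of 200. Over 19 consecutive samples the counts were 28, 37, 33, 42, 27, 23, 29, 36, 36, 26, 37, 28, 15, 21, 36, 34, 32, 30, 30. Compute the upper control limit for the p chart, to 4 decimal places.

0.2289

p̄ = Σdᵢ / (k·n) = 580 / (19 × 200) = 0.15263
UCL = p̄ + 3·√(p̄(1−p̄)/n) = 0.15263 + 3 × √(0.15263×0.84737/200) = 0.15263 + 3 × 0.02543 = 0.22892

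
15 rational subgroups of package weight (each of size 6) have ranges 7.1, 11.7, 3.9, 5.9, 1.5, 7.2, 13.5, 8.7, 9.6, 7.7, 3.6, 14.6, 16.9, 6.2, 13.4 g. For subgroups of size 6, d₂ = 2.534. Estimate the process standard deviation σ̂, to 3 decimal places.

R̄ = (7.1 + 11.7 + 3.9 + 5.9 + 1.5 + 7.2 + 13.5 + 8.7 + 9.6 + 7.7 + 3.6 + 14.6 + 16.9 + 6.2 + 13.4) / 15 = 8.7667
σ̂ = R̄ / d₂ = 8.7667 / 2.534 = 3.4596

3.460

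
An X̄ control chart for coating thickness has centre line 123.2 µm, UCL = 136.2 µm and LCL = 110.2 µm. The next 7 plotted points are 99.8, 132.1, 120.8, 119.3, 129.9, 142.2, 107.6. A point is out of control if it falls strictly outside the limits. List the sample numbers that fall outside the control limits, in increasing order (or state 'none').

1, 6, 7

Compare each point to [110.2, 136.2]: sample 1 = 99.8 < LCL; sample 6 = 142.2 > UCL; sample 7 = 107.6 < LCL.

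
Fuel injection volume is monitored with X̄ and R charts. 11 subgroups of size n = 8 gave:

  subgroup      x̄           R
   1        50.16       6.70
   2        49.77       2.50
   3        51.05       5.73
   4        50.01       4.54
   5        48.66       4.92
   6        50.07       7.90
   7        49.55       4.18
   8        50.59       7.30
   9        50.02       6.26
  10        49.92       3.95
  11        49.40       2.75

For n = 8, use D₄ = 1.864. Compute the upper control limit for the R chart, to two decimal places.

R̄ = (6.70 + 2.50 + 5.73 + 4.54 + 4.92 + 7.90 + 4.18 + 7.30 + 6.26 + 3.95 + 2.75) / 11 = 56.7300 / 11 = 5.1573
UCL_R = D₄·R̄ = 1.864 × 5.1573 = 9.6132

9.61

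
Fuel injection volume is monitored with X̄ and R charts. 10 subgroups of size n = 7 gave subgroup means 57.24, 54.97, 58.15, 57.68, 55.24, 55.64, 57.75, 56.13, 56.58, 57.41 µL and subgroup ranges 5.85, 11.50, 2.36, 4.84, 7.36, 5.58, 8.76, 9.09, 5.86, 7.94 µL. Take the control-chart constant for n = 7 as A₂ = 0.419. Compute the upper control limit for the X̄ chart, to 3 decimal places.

X̄̄ = (57.24 + 54.97 + 58.15 + 57.68 + 55.24 + 55.64 + 57.75 + 56.13 + 56.58 + 57.41) / 10 = 566.7900 / 10 = 56.6790
R̄ = (5.85 + 11.50 + 2.36 + 4.84 + 7.36 + 5.58 + 8.76 + 9.09 + 5.86 + 7.94) / 10 = 69.1400 / 10 = 6.9140
UCL = X̄̄ + A₂·R̄ = 56.6790 + 0.419 × 6.9140 = 59.5760

59.576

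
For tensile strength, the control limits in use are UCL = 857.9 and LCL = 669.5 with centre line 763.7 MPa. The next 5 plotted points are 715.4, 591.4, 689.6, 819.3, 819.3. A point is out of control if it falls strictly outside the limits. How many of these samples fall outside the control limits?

1

Compare each point to [669.5, 857.9]: sample 2 = 591.4 < LCL.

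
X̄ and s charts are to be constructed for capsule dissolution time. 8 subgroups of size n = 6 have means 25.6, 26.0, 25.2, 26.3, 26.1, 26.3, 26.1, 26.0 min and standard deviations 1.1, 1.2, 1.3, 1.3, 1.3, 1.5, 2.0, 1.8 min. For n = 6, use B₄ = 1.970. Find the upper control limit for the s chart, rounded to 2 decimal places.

s̄ = (1.1 + 1.2 + 1.3 + 1.3 + 1.3 + 1.5 + 2.0 + 1.8) / 8 = 1.4375
UCL_s = B₄·s̄ = 1.970 × 1.4375 = 2.8319

2.83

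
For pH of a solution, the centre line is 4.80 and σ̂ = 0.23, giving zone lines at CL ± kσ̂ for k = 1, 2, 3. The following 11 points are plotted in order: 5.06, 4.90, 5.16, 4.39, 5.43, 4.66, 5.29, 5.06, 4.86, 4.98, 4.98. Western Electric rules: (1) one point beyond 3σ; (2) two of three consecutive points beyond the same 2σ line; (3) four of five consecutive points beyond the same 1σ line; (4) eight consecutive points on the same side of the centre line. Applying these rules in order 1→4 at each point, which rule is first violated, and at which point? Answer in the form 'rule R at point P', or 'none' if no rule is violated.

rule 2 at point 7

Zone of each point (C = within 1σ̂, B = 1σ̂–2σ̂, A = 2σ̂–3σ̂, * = beyond 3σ̂; sign = side of CL): 1:+B, 2:+C, 3:+B, 4:-B, 5:+A, 6:-C, 7:+A, 8:+B, 9:+C, 10:+C, 11:+C
Rule 2 (two of three consecutive points beyond the same 2σ limit) is satisfied at point 7.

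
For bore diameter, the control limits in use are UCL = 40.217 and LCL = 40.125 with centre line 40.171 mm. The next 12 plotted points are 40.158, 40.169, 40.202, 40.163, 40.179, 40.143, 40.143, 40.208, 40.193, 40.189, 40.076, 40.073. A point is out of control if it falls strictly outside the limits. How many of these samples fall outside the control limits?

2

Compare each point to [40.125, 40.217]: sample 11 = 40.076 < LCL; sample 12 = 40.073 < LCL.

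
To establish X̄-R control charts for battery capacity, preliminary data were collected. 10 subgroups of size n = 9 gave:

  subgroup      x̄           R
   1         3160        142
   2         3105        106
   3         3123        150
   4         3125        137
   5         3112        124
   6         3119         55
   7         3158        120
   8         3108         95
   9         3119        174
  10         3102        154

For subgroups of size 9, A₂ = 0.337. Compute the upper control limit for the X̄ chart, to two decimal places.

X̄̄ = (3160 + 3105 + 3123 + 3125 + 3112 + 3119 + 3158 + 3108 + 3119 + 3102) / 10 = 31231.0000 / 10 = 3123.1000
R̄ = (142 + 106 + 150 + 137 + 124 + 55 + 120 + 95 + 174 + 154) / 10 = 1257.0000 / 10 = 125.7000
UCL = X̄̄ + A₂·R̄ = 3123.1000 + 0.337 × 125.7000 = 3165.4609

3165.46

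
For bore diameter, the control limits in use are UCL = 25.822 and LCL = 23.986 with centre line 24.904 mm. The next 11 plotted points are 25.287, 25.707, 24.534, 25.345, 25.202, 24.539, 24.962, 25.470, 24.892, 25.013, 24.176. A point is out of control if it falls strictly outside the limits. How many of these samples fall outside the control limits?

All 11 points lie within [23.986, 25.822].

0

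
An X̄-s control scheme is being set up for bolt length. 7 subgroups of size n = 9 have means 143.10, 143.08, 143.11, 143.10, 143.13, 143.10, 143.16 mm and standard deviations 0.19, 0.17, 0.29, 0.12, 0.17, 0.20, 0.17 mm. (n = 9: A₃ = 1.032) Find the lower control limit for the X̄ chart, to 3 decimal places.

X̄̄ = (143.10 + 143.08 + 143.11 + 143.10 + 143.13 + 143.10 + 143.16) / 7 = 143.1114
s̄ = (0.19 + 0.17 + 0.29 + 0.12 + 0.17 + 0.20 + 0.17) / 7 = 0.1871
LCL = X̄̄ − A₃·s̄ = 143.1114 − 1.032 × 0.1871 = 142.9183

142.918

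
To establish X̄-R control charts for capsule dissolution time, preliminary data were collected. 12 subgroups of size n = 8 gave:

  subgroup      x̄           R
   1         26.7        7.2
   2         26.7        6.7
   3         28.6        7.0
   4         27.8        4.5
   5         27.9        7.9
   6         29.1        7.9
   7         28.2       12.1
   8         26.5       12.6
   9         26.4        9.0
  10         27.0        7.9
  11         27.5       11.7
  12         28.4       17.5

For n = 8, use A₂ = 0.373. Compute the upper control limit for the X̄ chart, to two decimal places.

31.05

X̄̄ = (26.7 + 26.7 + 28.6 + 27.8 + 27.9 + 29.1 + 28.2 + 26.5 + 26.4 + 27.0 + 27.5 + 28.4) / 12 = 330.8000 / 12 = 27.5667
R̄ = (7.2 + 6.7 + 7.0 + 4.5 + 7.9 + 7.9 + 12.1 + 12.6 + 9.0 + 7.9 + 11.7 + 17.5) / 12 = 112.0000 / 12 = 9.3333
UCL = X̄̄ + A₂·R̄ = 27.5667 + 0.373 × 9.3333 = 31.0480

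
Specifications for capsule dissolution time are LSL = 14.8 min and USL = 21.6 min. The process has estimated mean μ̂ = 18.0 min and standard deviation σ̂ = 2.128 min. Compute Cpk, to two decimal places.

Cpu = (USL − μ̂) / (3σ̂) = (21.6 − 18.0) / (3 × 2.128) = 0.5639; Cpl = (μ̂ − LSL) / (3σ̂) = (18.0 − 14.8) / (3 × 2.128) = 0.5013; Cpk = min(Cpu, Cpl) = 0.5013

0.50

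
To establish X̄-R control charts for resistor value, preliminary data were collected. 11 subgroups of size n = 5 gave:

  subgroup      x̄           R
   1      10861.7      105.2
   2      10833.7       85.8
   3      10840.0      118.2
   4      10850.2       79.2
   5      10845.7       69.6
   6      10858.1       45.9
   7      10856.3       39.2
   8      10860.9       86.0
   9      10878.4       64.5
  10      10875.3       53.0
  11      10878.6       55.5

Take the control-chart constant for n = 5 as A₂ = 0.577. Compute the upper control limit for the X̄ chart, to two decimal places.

10900.16

X̄̄ = (10861.7 + 10833.7 + 10840.0 + 10850.2 + 10845.7 + 10858.1 + 10856.3 + 10860.9 + 10878.4 + 10875.3 + 10878.6) / 11 = 119438.9000 / 11 = 10858.0818
R̄ = (105.2 + 85.8 + 118.2 + 79.2 + 69.6 + 45.9 + 39.2 + 86.0 + 64.5 + 53.0 + 55.5) / 11 = 802.1000 / 11 = 72.9182
UCL = X̄̄ + A₂·R̄ = 10858.0818 + 0.577 × 72.9182 = 10900.1556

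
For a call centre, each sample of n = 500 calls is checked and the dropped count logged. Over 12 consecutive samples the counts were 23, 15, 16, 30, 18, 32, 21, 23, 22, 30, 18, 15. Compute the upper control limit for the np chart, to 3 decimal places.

35.650

p̄ = Σdᵢ / (k·n) = 263 / (12 × 500) = 0.04383
UCL = np̄ + 3·√(np̄(1−p̄)) = 21.9167 + 3 × √(21.9167×0.95617) = 21.9167 + 3 × 4.5778 = 35.6500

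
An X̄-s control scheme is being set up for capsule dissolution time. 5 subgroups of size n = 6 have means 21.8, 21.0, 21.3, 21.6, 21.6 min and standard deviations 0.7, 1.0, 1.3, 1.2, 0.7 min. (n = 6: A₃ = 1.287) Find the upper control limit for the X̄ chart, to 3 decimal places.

X̄̄ = (21.8 + 21.0 + 21.3 + 21.6 + 21.6) / 5 = 21.4600
s̄ = (0.7 + 1.0 + 1.3 + 1.2 + 0.7) / 5 = 0.9800
UCL = X̄̄ + A₃·s̄ = 21.4600 + 1.287 × 0.9800 = 22.7213

22.721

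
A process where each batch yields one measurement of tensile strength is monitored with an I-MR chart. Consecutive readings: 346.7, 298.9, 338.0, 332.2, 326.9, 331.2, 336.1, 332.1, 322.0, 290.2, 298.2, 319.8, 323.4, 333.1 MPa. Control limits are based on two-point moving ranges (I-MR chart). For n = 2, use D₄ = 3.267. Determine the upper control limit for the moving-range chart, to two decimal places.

49.26

Moving ranges: 47.8, 39.1, 5.8, 5.3, 4.3, 4.9, 4.0, 10.1, 31.8, 8.0, 21.6, 3.6, 9.7; M̄R̄ = 196.0000 / 13 = 15.0769
UCL_MR = D₄·M̄R̄ = 3.267 × 15.0769 = 49.2563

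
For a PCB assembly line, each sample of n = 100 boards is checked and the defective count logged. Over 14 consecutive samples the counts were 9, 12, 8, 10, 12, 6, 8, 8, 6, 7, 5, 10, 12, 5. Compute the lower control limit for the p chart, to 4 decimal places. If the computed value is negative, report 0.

p̄ = Σdᵢ / (k·n) = 118 / (14 × 100) = 0.08429
LCL = p̄ − 3·√(p̄(1−p̄)/n) = 0.08429 − 3 × 0.02778 = 0.00094

0.0009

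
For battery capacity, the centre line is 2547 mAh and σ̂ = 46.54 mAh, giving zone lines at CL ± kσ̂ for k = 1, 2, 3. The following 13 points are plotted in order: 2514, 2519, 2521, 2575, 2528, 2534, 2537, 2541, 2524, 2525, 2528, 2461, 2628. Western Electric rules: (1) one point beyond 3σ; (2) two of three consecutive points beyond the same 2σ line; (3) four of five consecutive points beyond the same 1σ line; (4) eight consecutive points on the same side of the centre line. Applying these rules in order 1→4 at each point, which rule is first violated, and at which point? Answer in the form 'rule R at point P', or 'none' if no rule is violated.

rule 4 at point 12

Zone of each point (C = within 1σ̂, B = 1σ̂–2σ̂, A = 2σ̂–3σ̂, * = beyond 3σ̂; sign = side of CL): 1:-C, 2:-C, 3:-C, 4:+C, 5:-C, 6:-C, 7:-C, 8:-C, 9:-C, 10:-C, 11:-C, 12:-B, 13:+B
Rule 4 (eight consecutive points on the same side of the centre line) is satisfied at point 12.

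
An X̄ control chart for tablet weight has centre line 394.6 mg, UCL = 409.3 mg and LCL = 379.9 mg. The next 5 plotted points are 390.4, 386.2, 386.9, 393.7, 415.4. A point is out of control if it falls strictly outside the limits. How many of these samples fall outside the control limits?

Compare each point to [379.9, 409.3]: sample 5 = 415.4 > UCL.

1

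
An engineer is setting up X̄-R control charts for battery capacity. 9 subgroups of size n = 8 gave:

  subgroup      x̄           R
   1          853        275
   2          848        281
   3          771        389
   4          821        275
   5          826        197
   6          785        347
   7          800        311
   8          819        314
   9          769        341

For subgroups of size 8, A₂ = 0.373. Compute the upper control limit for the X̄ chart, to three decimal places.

923.366

X̄̄ = (853 + 848 + 771 + 821 + 826 + 785 + 800 + 819 + 769) / 9 = 7292.0000 / 9 = 810.2222
R̄ = (275 + 281 + 389 + 275 + 197 + 347 + 311 + 314 + 341) / 9 = 2730.0000 / 9 = 303.3333
UCL = X̄̄ + A₂·R̄ = 810.2222 + 0.373 × 303.3333 = 923.3656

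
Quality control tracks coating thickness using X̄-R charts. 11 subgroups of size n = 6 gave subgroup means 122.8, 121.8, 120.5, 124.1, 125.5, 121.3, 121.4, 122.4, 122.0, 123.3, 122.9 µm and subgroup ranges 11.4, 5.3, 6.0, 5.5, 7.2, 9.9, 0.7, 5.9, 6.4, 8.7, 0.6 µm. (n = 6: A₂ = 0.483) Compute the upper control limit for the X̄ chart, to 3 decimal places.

X̄̄ = (122.8 + 121.8 + 120.5 + 124.1 + 125.5 + 121.3 + 121.4 + 122.4 + 122.0 + 123.3 + 122.9) / 11 = 1348.0000 / 11 = 122.5455
R̄ = (11.4 + 5.3 + 6.0 + 5.5 + 7.2 + 9.9 + 0.7 + 5.9 + 6.4 + 8.7 + 0.6) / 11 = 67.6000 / 11 = 6.1455
UCL = X̄̄ + A₂·R̄ = 122.5455 + 0.483 × 6.1455 = 125.5137

125.514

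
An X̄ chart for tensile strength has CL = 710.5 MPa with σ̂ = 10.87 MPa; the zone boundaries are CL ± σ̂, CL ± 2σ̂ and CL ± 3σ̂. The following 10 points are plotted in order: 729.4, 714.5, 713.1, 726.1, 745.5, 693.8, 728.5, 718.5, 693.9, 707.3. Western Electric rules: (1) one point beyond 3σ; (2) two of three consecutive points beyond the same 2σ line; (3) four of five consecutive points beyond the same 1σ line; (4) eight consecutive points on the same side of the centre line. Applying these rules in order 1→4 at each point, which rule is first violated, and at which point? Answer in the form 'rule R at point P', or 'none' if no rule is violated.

Zone of each point (C = within 1σ̂, B = 1σ̂–2σ̂, A = 2σ̂–3σ̂, * = beyond 3σ̂; sign = side of CL): 1:+B, 2:+C, 3:+C, 4:+B, 5:+*, 6:-B, 7:+B, 8:+C, 9:-B, 10:-C
Rule 1 (one point beyond the 3σ limits) is satisfied at point 5.

rule 1 at point 5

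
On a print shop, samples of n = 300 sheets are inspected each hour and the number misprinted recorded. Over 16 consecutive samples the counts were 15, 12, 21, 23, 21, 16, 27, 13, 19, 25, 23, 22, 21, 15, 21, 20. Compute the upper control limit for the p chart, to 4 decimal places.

0.1082

p̄ = Σdᵢ / (k·n) = 314 / (16 × 300) = 0.06542
UCL = p̄ + 3·√(p̄(1−p̄)/n) = 0.06542 + 3 × √(0.06542×0.93458/300) = 0.06542 + 3 × 0.01428 = 0.10824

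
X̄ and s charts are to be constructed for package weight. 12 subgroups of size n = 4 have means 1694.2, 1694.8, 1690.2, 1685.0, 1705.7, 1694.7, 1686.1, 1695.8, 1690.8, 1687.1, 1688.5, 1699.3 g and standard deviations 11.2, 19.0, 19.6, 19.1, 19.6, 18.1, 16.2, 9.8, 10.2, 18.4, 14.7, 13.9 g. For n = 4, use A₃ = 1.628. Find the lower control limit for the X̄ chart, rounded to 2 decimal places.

1666.93

X̄̄ = (1694.2 + 1694.8 + 1690.2 + 1685.0 + 1705.7 + 1694.7 + 1686.1 + 1695.8 + 1690.8 + 1687.1 + 1688.5 + 1699.3) / 12 = 1692.6833
s̄ = (11.2 + 19.0 + 19.6 + 19.1 + 19.6 + 18.1 + 16.2 + 9.8 + 10.2 + 18.4 + 14.7 + 13.9) / 12 = 15.8167
LCL = X̄̄ − A₃·s̄ = 1692.6833 − 1.628 × 15.8167 = 1666.9338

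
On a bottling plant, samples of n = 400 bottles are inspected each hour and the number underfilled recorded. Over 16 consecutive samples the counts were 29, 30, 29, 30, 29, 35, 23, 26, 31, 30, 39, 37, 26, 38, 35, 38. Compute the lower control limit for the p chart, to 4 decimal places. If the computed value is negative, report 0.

0.0385

p̄ = Σdᵢ / (k·n) = 505 / (16 × 400) = 0.07891
LCL = p̄ − 3·√(p̄(1−p̄)/n) = 0.07891 − 3 × 0.01348 = 0.03847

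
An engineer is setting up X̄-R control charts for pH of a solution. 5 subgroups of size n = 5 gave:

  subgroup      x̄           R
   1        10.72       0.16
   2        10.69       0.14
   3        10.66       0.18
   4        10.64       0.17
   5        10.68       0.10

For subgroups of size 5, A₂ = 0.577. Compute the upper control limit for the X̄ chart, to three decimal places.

X̄̄ = (10.72 + 10.69 + 10.66 + 10.64 + 10.68) / 5 = 53.3900 / 5 = 10.6780
R̄ = (0.16 + 0.14 + 0.18 + 0.17 + 0.10) / 5 = 0.7500 / 5 = 0.1500
UCL = X̄̄ + A₂·R̄ = 10.6780 + 0.577 × 0.1500 = 10.7646

10.765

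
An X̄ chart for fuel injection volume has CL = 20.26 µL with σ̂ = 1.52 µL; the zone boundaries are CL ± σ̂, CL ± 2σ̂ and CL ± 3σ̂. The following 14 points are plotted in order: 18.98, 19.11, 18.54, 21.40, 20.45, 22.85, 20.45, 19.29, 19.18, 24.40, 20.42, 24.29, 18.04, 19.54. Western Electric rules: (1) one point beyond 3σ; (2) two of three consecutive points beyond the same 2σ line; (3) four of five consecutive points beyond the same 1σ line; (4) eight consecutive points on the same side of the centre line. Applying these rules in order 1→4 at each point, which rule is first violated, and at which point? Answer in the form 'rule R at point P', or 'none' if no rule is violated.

Zone of each point (C = within 1σ̂, B = 1σ̂–2σ̂, A = 2σ̂–3σ̂, * = beyond 3σ̂; sign = side of CL): 1:-C, 2:-C, 3:-B, 4:+C, 5:+C, 6:+B, 7:+C, 8:-C, 9:-C, 10:+A, 11:+C, 12:+A, 13:-B, 14:-C
Rule 2 (two of three consecutive points beyond the same 2σ limit) is satisfied at point 12.

rule 2 at point 12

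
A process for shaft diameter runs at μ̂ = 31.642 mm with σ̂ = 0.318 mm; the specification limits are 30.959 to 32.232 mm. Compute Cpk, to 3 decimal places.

Cpu = (USL − μ̂) / (3σ̂) = (32.232 − 31.642) / (3 × 0.318) = 0.6184; Cpl = (μ̂ − LSL) / (3σ̂) = (31.642 − 30.959) / (3 × 0.318) = 0.7159; Cpk = min(Cpu, Cpl) = 0.6184

0.618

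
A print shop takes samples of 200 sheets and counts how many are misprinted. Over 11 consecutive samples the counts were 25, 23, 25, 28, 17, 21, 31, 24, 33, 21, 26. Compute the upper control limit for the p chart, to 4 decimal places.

0.1946

p̄ = Σdᵢ / (k·n) = 274 / (11 × 200) = 0.12455
UCL = p̄ + 3·√(p̄(1−p̄)/n) = 0.12455 + 3 × √(0.12455×0.87545/200) = 0.12455 + 3 × 0.02335 = 0.19459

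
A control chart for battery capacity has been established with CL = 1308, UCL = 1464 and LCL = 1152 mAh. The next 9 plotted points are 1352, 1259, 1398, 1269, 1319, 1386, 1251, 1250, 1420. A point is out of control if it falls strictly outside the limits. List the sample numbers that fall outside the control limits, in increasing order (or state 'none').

All 9 points lie within [1152, 1464].

none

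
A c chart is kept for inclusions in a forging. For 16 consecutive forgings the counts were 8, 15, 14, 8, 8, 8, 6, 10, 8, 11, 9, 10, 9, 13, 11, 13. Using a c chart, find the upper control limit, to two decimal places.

c̄ = (8 + 15 + 14 + 8 + 8 + 8 + 6 + 10 + 8 + 11 + 9 + 10 + 9 + 13 + 11 + 13) / 16 = 161 / 16 = 10.0625
UCL = c̄ + 3√c̄ = 10.0625 + 3 × √10.0625 = 10.0625 + 3 × 3.1721 = 19.5789

19.58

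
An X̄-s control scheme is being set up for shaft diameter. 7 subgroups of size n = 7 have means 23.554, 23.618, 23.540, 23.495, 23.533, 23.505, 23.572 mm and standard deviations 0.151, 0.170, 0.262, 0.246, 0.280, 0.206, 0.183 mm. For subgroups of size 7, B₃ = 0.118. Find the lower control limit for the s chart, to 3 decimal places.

s̄ = (0.151 + 0.170 + 0.262 + 0.246 + 0.280 + 0.206 + 0.183) / 7 = 0.2140
LCL_s = B₃·s̄ = 0.118 × 0.2140 = 0.0253

0.025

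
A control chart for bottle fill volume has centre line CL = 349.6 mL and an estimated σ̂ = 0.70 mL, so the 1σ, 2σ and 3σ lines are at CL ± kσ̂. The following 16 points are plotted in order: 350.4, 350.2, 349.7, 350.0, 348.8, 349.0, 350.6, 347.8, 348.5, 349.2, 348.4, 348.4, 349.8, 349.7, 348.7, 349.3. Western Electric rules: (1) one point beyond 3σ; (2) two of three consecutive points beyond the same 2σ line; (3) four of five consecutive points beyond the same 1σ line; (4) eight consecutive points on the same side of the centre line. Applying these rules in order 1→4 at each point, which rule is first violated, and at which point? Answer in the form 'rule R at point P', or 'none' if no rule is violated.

Zone of each point (C = within 1σ̂, B = 1σ̂–2σ̂, A = 2σ̂–3σ̂, * = beyond 3σ̂; sign = side of CL): 1:+B, 2:+C, 3:+C, 4:+C, 5:-B, 6:-C, 7:+B, 8:-A, 9:-B, 10:-C, 11:-B, 12:-B, 13:+C, 14:+C, 15:-B, 16:-C
Rule 3 (four of five consecutive points beyond the same 1σ limit) is satisfied at point 12.

rule 3 at point 12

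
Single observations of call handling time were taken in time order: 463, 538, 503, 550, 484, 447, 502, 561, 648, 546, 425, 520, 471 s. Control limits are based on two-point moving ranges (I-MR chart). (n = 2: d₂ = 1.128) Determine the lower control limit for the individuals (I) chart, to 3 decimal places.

328.643

X̄ = (463 + 538 + 503 + 550 + 484 + 447 + 502 + 561 + 648 + 546 + 425 + 520 + 471) / 13 = 512.1538
Moving ranges: 75, 35, 47, 66, 37, 55, 59, 87, 102, 121, 95, 49; M̄R̄ = 828.0000 / 12 = 69.0000
LCL = X̄ − 3·M̄R̄/d₂ = 512.1538 − 3 × 69.0000 / 1.128 = 328.6432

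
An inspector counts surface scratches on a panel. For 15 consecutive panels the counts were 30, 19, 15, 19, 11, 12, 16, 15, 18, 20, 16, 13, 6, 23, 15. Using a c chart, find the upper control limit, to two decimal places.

c̄ = (30 + 19 + 15 + 19 + 11 + 12 + 16 + 15 + 18 + 20 + 16 + 13 + 6 + 23 + 15) / 15 = 248 / 15 = 16.5333
UCL = c̄ + 3√c̄ = 16.5333 + 3 × √16.5333 = 16.5333 + 3 × 4.0661 = 28.7317

28.73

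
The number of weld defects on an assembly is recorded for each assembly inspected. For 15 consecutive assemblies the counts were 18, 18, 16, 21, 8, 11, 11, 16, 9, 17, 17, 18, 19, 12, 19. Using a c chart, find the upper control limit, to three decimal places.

27.081

c̄ = (18 + 18 + 16 + 21 + 8 + 11 + 11 + 16 + 9 + 17 + 17 + 18 + 19 + 12 + 19) / 15 = 230 / 15 = 15.3333
UCL = c̄ + 3√c̄ = 15.3333 + 3 × √15.3333 = 15.3333 + 3 × 3.9158 = 27.0807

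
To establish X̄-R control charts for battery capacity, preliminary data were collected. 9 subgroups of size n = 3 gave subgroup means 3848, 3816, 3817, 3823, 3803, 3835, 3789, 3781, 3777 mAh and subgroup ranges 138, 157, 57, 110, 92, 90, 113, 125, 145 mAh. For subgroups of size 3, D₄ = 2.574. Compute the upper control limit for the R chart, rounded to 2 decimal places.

293.72

R̄ = (138 + 157 + 57 + 110 + 92 + 90 + 113 + 125 + 145) / 9 = 1027.0000 / 9 = 114.1111
UCL_R = D₄·R̄ = 2.574 × 114.1111 = 293.7220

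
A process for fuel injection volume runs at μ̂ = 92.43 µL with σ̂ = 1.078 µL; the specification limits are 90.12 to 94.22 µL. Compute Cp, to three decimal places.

0.634

Cp = (USL − LSL) / (6σ̂) = (94.22 − 90.12) / (6 × 1.078) = 4.1000 / 6.4680 = 0.6339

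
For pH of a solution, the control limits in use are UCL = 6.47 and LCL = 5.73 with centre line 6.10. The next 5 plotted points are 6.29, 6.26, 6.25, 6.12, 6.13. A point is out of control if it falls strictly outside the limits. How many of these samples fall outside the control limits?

All 5 points lie within [5.73, 6.47].

0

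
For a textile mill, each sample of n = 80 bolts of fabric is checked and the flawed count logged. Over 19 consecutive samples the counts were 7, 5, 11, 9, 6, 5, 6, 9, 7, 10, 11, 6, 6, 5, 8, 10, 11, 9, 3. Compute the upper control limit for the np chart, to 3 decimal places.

p̄ = Σdᵢ / (k·n) = 144 / (19 × 80) = 0.09474
UCL = np̄ + 3·√(np̄(1−p̄)) = 7.5789 + 3 × √(7.5789×0.90526) = 7.5789 + 3 × 2.6193 = 15.4370

15.437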